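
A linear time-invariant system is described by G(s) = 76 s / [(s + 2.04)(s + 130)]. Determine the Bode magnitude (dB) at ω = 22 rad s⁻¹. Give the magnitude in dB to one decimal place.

|j22| = 22
|j22 + 2.04| = √(22² + 2.04²) = 22.09
|j22 + 130| = √(22² + 130²) = 131.8
|G(j22)| = 76 × 22 / (22.09 × 131.8) = 0.57396
20 log₁₀(0.57396) = -4.82 dB

-4.8 dB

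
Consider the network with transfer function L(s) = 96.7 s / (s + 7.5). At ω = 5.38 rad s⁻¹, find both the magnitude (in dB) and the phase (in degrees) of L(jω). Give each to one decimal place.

|j5.38| = 5.38
|j5.38 + 7.5| = √(5.38² + 7.5²) = 9.23
|L(j5.38)| = 96.7 × 5.38 / 9.23 = 56.364
20 log₁₀(56.364) = 35.02 dB
∠(j5.38) = 90.00°
∠(j5.38 + 7.5) = arctan(5.38/7.5) = 35.65°
∠L(j5.38) = 90.00° − 35.65° = 54.35°

|L| = 35.0 dB, ∠L = 54.3°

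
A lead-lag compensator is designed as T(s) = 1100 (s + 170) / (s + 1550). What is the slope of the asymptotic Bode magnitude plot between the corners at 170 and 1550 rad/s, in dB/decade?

20 dB/decade

In this band the factors already past their corner are: zero at 170; net slope = 20 dB/decade.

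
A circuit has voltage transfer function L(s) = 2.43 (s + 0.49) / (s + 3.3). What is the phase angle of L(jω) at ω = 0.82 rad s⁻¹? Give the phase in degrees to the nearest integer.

45°

∠(j0.82 + 0.49) = arctan(0.82/0.49) = 59.14°
∠(j0.82 + 3.3) = arctan(0.82/3.3) = 13.95°
∠L(j0.82) = 59.14° − 13.95° = 45.18°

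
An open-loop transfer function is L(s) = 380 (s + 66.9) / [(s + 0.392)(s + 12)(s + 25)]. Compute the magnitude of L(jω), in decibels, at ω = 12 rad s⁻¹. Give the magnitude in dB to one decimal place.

|j12 + 66.9| = √(12² + 66.9²) = 67.97
|j12 + 0.392| = √(12² + 0.392²) = 12.01
|j12 + 12| = √(12² + 12²) = 16.97
|j12 + 25| = √(12² + 25²) = 27.73
|L(j12)| = 380 × 67.97 / (12.01 × 16.97 × 27.73) = 4.571
20 log₁₀(4.571) = 13.20 dB

13.2 dB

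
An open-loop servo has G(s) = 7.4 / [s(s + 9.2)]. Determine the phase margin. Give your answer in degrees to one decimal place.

85.0°

Gain crossover: |G(jω)| = 1 at ω ≈ 0.801 rad s⁻¹.
∠G(j0.801) = −90° − arctan(0.801/9.2) ≈ -94.98°
PM = 180° + (-94.98°) = 85.02°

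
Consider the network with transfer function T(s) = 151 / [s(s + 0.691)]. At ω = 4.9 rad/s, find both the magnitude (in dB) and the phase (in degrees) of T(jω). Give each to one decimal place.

|T| = 15.9 dB, ∠T = -172.0°

|j4.9 + 0.691| = √(4.9² + 0.691²) = 4.948
|j4.9| = 4.9
|T(j4.9)| = 151 / (4.948 × 4.9) = 6.2274
20 log₁₀(6.2274) = 15.89 dB
∠(j4.9 + 0.691) = arctan(4.9/0.691) = 81.97°
∠(j4.9) = 90.00°
∠T(j4.9) = − (81.97° + 90.00°) = -171.97°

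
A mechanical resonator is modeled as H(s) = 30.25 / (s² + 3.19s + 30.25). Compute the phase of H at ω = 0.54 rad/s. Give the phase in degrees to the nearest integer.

∠[(j0.54)² + 3.19(j0.54) + 30.25] = ∠[29.958 + j1.7226] = 3.29°
∠H(j0.54) = −3.29° = -3.29°

-3°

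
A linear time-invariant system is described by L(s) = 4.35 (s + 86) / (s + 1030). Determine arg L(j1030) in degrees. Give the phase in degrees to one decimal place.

40.2°

∠(j1030 + 86) = arctan(1030/86) = 85.23°
∠(j1030 + 1030) = arctan(1030/1030) = 45.00°
∠L(j1030) = 85.23° − 45.00° = 40.23°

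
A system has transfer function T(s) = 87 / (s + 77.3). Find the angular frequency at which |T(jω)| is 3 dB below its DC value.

For a single-pole low-pass, the −3 dB point is at the pole: ω = 77.3 rad/s.

77.3 rad/s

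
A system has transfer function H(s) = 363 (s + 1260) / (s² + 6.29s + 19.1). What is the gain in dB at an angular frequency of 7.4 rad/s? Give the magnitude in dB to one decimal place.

77.8 dB

|j7.4 + 1260| = √(7.4² + 1260²) = 1260
|(j7.4)² + 6.29(j7.4) + 19.1| = |-35.66 + j46.546| = 58.64
|H(j7.4)| = 363 × 1260 / 58.64 = 7800.5
20 log₁₀(7800.5) = 77.84 dB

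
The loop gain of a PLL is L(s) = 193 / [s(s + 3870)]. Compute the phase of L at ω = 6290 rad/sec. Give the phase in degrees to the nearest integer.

∠(j6290 + 3870) = arctan(6290/3870) = 58.40°
∠(j6290) = 90.00°
∠L(j6290) = − (58.40° + 90.00°) = -148.40°

-148°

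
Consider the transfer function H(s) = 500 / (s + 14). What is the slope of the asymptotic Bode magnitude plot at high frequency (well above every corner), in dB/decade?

-20 dB/decade

With 0 zeros and 1 pole, the high-frequency asymptotic slope is 20 × (0 − 1) = -20 dB/decade.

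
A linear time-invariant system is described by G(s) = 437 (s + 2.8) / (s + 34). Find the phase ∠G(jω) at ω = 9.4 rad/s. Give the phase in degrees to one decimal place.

∠(j9.4 + 2.8) = arctan(9.4/2.8) = 73.41°
∠(j9.4 + 34) = arctan(9.4/34) = 15.45°
∠G(j9.4) = 73.41° − 15.45° = 57.96°

58.0°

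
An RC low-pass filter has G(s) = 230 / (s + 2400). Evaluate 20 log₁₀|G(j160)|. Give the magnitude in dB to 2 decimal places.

-20.39 dB

|j160 + 2400| = √(160² + 2400²) = 2405
|G(j160)| = 230 / 2405 = 0.095621
20 log₁₀(0.095621) = -20.389 dB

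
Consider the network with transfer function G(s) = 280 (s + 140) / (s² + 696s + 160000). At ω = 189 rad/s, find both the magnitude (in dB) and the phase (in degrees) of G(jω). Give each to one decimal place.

|j189 + 140| = √(189² + 140²) = 235.2
|(j189)² + 696(j189) + 160000| = |1.2428e+05 + j1.3154e+05| = 1.81e+05
|G(j189)| = 280 × 235.2 / 1.81e+05 = 0.36392
20 log₁₀(0.36392) = -8.78 dB
∠(j189 + 140) = arctan(189/140) = 53.47°
∠[(j189)² + 696(j189) + 160000] = ∠[1.2428e+05 + j1.3154e+05] = 46.63°
∠G(j189) = 53.47° − 46.63° = 6.84°

|G| = -8.8 dB, ∠G = 6.8°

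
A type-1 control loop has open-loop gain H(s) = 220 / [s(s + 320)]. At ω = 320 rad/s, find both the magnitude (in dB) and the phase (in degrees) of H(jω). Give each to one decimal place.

|H| = -56.4 dB, ∠H = -135.0°

|j320 + 320| = √(320² + 320²) = 452.5
|j320| = 320
|H(j320)| = 220 / (452.5 × 320) = 0.0015192
20 log₁₀(0.0015192) = -56.37 dB
∠(j320 + 320) = arctan(320/320) = 45.00°
∠(j320) = 90.00°
∠H(j320) = − (45.00° + 90.00°) = -135.00°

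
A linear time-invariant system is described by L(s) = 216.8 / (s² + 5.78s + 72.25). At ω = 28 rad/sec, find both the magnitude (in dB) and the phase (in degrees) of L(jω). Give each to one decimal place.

|(j28)² + 5.78(j28) + 72.25| = |-711.75 + j161.84| = 729.9
|L(j28)| = 216.8 / 729.9 = 0.29702
20 log₁₀(0.29702) = -10.54 dB
∠[(j28)² + 5.78(j28) + 72.25] = ∠[-711.75 + j161.84] = 167.19°
∠L(j28) = −167.19° = -167.19°

|L| = -10.5 dB, ∠L = -167.2°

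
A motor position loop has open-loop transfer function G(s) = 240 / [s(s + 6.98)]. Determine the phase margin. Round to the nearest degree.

25°

Gain crossover: |G(jω)| = 1 at ω ≈ 14.7 rad/s.
∠G(j14.7) = −90° − arctan(14.7/6.98) ≈ -154.64°
PM = 180° + (-154.64°) = 25.36°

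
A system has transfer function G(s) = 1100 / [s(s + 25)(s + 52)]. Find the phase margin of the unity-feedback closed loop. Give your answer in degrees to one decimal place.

87.1 deg

Gain crossover: |G(jω)| = 1 at ω ≈ 0.846 rad/s.
∠G(j0.846) = −90° − arctan(0.846/25) − arctan(0.846/52) ≈ -92.87°
PM = 180° + (-92.87°) = 87.13°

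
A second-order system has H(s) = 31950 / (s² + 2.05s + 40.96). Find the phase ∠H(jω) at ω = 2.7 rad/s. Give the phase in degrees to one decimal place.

-9.3°

∠[(j2.7)² + 2.05(j2.7) + 40.96] = ∠[33.67 + j5.535] = 9.34°
∠H(j2.7) = −9.34° = -9.34°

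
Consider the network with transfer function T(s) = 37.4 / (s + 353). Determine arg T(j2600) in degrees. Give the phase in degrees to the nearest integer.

-82°

∠(j2600 + 353) = arctan(2600/353) = 82.27°
∠T(j2600) = −82.27° = -82.27°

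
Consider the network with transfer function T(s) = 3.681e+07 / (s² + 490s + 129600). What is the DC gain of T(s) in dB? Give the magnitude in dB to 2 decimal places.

T(0) = 3.681e+07 / 129600 = 284.03
20 log₁₀(284.03) = 49.067 dB

49.07 dB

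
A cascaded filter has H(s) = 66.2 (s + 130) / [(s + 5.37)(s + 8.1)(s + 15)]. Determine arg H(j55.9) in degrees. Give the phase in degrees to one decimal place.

∠(j55.9 + 130) = arctan(55.9/130) = 23.27°
∠(j55.9 + 5.37) = arctan(55.9/5.37) = 84.51°
∠(j55.9 + 8.1) = arctan(55.9/8.1) = 81.76°
∠(j55.9 + 15) = arctan(55.9/15) = 74.98°
∠H(j55.9) = 23.27° − (84.51° + 81.76° + 74.98°) = -217.98°

-218.0°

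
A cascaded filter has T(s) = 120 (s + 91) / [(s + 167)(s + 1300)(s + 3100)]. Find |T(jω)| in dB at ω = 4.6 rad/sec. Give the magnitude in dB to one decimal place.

|j4.6 + 91| = √(4.6² + 91²) = 91.12
|j4.6 + 167| = √(4.6² + 167²) = 167.1
|j4.6 + 1300| = √(4.6² + 1300²) = 1300
|j4.6 + 3100| = √(4.6² + 3100²) = 3100
|T(j4.6)| = 120 × 91.12 / (167.1 × 1300 × 3100) = 1.624e-05
20 log₁₀(1.624e-05) = -95.79 dB

-95.8 dB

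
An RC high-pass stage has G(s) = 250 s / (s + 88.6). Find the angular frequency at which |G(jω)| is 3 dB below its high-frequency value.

88.6 rad s⁻¹

For a single-pole high-pass, the −3 dB point is at the pole: ω = 88.6 rad s⁻¹.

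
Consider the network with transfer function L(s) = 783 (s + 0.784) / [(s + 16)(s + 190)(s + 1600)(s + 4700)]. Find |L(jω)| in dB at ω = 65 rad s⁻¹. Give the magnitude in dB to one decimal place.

|j65 + 0.784| = √(65² + 0.784²) = 65
|j65 + 16| = √(65² + 16²) = 66.94
|j65 + 190| = √(65² + 190²) = 200.8
|j65 + 1600| = √(65² + 1600²) = 1601
|j65 + 4700| = √(65² + 4700²) = 4700
|L(j65)| = 783 × 65 / (66.94 × 200.8 × 1601 × 4700) = 5.0305e-07
20 log₁₀(5.0305e-07) = -125.97 dB

-126.0 dB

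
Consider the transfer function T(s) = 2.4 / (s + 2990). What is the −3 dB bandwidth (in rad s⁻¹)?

2990 rad s⁻¹

For a single-pole low-pass, the −3 dB point is at the pole: ω = 2990 rad s⁻¹.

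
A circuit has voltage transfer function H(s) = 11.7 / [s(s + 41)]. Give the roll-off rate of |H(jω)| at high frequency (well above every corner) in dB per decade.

-40 dB/decade

With 0 zeros and 2 poles, the high-frequency asymptotic slope is 20 × (0 − 2) = -40 dB/decade.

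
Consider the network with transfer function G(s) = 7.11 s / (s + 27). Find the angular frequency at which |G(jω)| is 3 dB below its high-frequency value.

For a single-pole high-pass, the −3 dB point is at the pole: ω = 27 rad/sec.

27 rad/sec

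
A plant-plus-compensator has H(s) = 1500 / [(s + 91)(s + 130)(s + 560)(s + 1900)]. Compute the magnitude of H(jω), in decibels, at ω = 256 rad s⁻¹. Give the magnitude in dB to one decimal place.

|j256 + 91| = √(256² + 91²) = 271.7
|j256 + 130| = √(256² + 130²) = 287.1
|j256 + 560| = √(256² + 560²) = 615.7
|j256 + 1900| = √(256² + 1900²) = 1917
|H(j256)| = 1500 / (271.7 × 287.1 × 615.7 × 1917) = 1.6289e-08
20 log₁₀(1.6289e-08) = -155.76 dB

-155.8 dB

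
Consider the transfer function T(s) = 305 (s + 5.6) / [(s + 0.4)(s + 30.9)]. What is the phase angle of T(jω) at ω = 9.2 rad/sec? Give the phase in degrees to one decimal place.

∠(j9.2 + 5.6) = arctan(9.2/5.6) = 58.67°
∠(j9.2 + 0.4) = arctan(9.2/0.4) = 87.51°
∠(j9.2 + 30.9) = arctan(9.2/30.9) = 16.58°
∠T(j9.2) = 58.67° − (87.51° + 16.58°) = -45.42°

-45.4°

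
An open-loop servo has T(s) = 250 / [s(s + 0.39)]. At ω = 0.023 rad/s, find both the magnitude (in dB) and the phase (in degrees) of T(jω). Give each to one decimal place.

|j0.023 + 0.39| = √(0.023² + 0.39²) = 0.3907
|j0.023| = 0.023
|T(j0.023)| = 250 / (0.3907 × 0.023) = 27822
20 log₁₀(27822) = 88.89 dB
∠(j0.023 + 0.39) = arctan(0.023/0.39) = 3.38°
∠(j0.023) = 90.00°
∠T(j0.023) = − (3.38° + 90.00°) = -93.38°

|T| = 88.9 dB, ∠T = -93.4°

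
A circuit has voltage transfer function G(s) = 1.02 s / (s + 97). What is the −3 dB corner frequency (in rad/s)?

97 rad/s

For a single-pole high-pass, the −3 dB point is at the pole: ω = 97 rad/s.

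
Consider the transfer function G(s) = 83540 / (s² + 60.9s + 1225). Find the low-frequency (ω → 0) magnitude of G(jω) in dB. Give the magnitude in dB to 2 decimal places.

36.68 dB

G(0) = 83540 / 1225 = 68.196
20 log₁₀(68.196) = 36.675 dB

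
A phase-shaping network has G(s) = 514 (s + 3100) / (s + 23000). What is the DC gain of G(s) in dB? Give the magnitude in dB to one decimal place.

36.8 dB

G(0) = 514 × 3100 / 23000 = 69.278
20 log₁₀(69.278) = 36.81 dB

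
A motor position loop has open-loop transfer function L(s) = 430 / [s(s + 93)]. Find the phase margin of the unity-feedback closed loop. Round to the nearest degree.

87°

Gain crossover: |L(jω)| = 1 at ω ≈ 4.62 rad s⁻¹.
∠L(j4.62) = −90° − arctan(4.62/93) ≈ -92.84°
PM = 180° + (-92.84°) = 87.16°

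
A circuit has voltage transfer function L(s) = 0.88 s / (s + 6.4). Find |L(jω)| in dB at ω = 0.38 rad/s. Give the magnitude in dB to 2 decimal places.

|j0.38| = 0.38
|j0.38 + 6.4| = √(0.38² + 6.4²) = 6.411
|L(j0.38)| = 0.88 × 0.38 / 6.411 = 0.052158
20 log₁₀(0.052158) = -25.654 dB

-25.65 dB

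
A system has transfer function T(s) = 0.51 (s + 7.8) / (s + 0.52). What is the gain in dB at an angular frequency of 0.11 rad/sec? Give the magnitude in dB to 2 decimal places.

17.48 dB

|j0.11 + 7.8| = √(0.11² + 7.8²) = 7.801
|j0.11 + 0.52| = √(0.11² + 0.52²) = 0.5315
|T(j0.11)| = 0.51 × 7.801 / 0.5315 = 7.4851
20 log₁₀(7.4851) = 17.484 dB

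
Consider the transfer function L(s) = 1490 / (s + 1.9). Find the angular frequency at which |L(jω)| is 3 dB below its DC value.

For a single-pole low-pass, the −3 dB point is at the pole: ω = 1.9 rad/sec.

1.9 rad/sec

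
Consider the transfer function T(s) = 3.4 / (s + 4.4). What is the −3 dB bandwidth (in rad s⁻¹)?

For a single-pole low-pass, the −3 dB point is at the pole: ω = 4.4 rad s⁻¹.

4.4 rad s⁻¹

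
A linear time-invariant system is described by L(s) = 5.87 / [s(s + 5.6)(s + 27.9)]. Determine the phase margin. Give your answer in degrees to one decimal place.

89.5°

Gain crossover: |L(jω)| = 1 at ω ≈ 0.0376 rad/s.
∠L(j0.0376) = −90° − arctan(0.0376/5.6) − arctan(0.0376/27.9) ≈ -90.46°
PM = 180° + (-90.46°) = 89.54°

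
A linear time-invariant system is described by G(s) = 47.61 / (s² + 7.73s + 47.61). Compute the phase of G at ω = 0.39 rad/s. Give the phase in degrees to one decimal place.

∠[(j0.39)² + 7.73(j0.39) + 47.61] = ∠[47.458 + j3.0147] = 3.63°
∠G(j0.39) = −3.63° = -3.63°

-3.6 deg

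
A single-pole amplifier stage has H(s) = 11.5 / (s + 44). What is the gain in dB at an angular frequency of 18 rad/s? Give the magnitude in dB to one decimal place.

-12.3 dB

|j18 + 44| = √(18² + 44²) = 47.54
|H(j18)| = 11.5 / 47.54 = 0.2419
20 log₁₀(0.2419) = -12.33 dB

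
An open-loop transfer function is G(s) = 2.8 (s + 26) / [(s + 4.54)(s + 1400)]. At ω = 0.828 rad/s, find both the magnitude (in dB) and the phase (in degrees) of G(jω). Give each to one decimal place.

|j0.828 + 26| = √(0.828² + 26²) = 26.01
|j0.828 + 4.54| = √(0.828² + 4.54²) = 4.615
|j0.828 + 1400| = √(0.828² + 1400²) = 1400
|G(j0.828)| = 2.8 × 26.01 / (4.615 × 1400) = 0.011274
20 log₁₀(0.011274) = -38.96 dB
∠(j0.828 + 26) = arctan(0.828/26) = 1.82°
∠(j0.828 + 4.54) = arctan(0.828/4.54) = 10.34°
∠(j0.828 + 1400) = arctan(0.828/1400) = 0.03°
∠G(j0.828) = 1.82° − (10.34° + 0.03°) = -8.55°

|G| = -39.0 dB, ∠G = -8.5°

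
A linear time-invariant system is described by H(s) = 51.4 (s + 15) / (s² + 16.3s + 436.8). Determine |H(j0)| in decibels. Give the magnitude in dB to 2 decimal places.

H(0) = 51.4 × 15 / 436.8 = 1.7651
20 log₁₀(1.7651) = 4.935 dB

4.94 dB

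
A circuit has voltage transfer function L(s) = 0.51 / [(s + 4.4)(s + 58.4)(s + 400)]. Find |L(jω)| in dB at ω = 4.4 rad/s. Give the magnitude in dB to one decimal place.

-109.1 dB

|j4.4 + 4.4| = √(4.4² + 4.4²) = 6.223
|j4.4 + 58.4| = √(4.4² + 58.4²) = 58.57
|j4.4 + 400| = √(4.4² + 400²) = 400
|L(j4.4)| = 0.51 / (6.223 × 58.57 × 400) = 3.4984e-06
20 log₁₀(3.4984e-06) = -109.12 dB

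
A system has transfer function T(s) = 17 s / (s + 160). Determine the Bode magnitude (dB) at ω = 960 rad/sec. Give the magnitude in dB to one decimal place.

|j960| = 960
|j960 + 160| = √(960² + 160²) = 973.2
|T(j960)| = 17 × 960 / 973.2 = 16.769
20 log₁₀(16.769) = 24.49 dB

24.5 dB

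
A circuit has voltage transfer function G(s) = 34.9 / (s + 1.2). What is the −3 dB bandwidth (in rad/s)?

For a single-pole low-pass, the −3 dB point is at the pole: ω = 1.2 rad/s.

1.2 rad/s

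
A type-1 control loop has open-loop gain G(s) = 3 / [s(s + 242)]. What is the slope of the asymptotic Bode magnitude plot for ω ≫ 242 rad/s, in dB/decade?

With 0 zeros and 2 poles, the high-frequency asymptotic slope is 20 × (0 − 2) = -40 dB/decade.

-40 dB/decade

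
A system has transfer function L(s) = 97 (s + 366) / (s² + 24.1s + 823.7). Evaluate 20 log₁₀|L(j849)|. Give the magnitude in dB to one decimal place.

|j849 + 366| = √(849² + 366²) = 924.5
|(j849)² + 24.1(j849) + 823.7| = |-7.1998e+05 + j20461| = 7.203e+05
|L(j849)| = 97 × 924.5 / 7.203e+05 = 0.12451
20 log₁₀(0.12451) = -18.10 dB

-18.1 dB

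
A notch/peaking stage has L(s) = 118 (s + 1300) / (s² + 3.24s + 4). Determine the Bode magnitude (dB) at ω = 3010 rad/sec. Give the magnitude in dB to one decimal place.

-27.4 dB

|j3010 + 1300| = √(3010² + 1300²) = 3279
|(j3010)² + 3.24(j3010) + 4| = |-9.0601e+06 + j9752.4| = 9.06e+06
|L(j3010)| = 118 × 3279 / 9.06e+06 = 0.042703
20 log₁₀(0.042703) = -27.39 dB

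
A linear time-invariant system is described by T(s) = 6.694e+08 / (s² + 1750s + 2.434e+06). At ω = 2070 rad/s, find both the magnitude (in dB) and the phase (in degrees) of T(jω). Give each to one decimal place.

|T| = 44.3 dB, ∠T = -117.1 deg

|(j2070)² + 1750(j2070) + 2.434e+06| = |-1.8509e+06 + j3.6225e+06| = 4.068e+06
|T(j2070)| = 6.694e+08 / 4.068e+06 = 164.55
20 log₁₀(164.55) = 44.33 dB
∠[(j2070)² + 1750(j2070) + 2.434e+06] = ∠[-1.8509e+06 + j3.6225e+06] = 117.06°
∠T(j2070) = −117.06° = -117.06°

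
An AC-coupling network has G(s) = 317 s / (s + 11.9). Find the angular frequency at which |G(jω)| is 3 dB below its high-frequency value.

11.9 rad/s

For a single-pole high-pass, the −3 dB point is at the pole: ω = 11.9 rad/s.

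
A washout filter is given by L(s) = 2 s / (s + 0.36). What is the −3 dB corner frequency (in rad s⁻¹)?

0.36 rad s⁻¹

For a single-pole high-pass, the −3 dB point is at the pole: ω = 0.36 rad s⁻¹.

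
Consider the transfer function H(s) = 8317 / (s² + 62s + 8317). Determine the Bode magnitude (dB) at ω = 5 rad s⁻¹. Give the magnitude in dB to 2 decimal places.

0.02 dB

|(j5)² + 62(j5) + 8317| = |8292 + j310| = 8298
|H(j5)| = 8317 / 8298 = 1.0023
20 log₁₀(1.0023) = 0.020 dB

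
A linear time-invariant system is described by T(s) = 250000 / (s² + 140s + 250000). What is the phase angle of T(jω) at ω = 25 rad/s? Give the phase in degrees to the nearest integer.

∠[(j25)² + 140(j25) + 250000] = ∠[2.4938e+05 + j3500] = 0.80°
∠T(j25) = −0.80° = -0.80°

-1°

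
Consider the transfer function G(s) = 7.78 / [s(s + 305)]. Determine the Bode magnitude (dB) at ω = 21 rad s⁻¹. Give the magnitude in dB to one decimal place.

-58.3 dB

|j21 + 305| = √(21² + 305²) = 305.7
|j21| = 21
|G(j21)| = 7.78 / (305.7 × 21) = 0.0012118
20 log₁₀(0.0012118) = -58.33 dB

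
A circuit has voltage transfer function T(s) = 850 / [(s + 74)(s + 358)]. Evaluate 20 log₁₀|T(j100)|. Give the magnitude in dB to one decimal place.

-34.7 dB

|j100 + 74| = √(100² + 74²) = 124.4
|j100 + 358| = √(100² + 358²) = 371.7
|T(j100)| = 850 / (124.4 × 371.7) = 0.018382
20 log₁₀(0.018382) = -34.71 dB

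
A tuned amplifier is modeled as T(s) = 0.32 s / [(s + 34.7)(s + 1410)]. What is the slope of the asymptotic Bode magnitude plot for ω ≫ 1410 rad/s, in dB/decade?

With 1 zero and 2 poles, the high-frequency asymptotic slope is 20 × (1 − 2) = -20 dB/decade.

-20 dB/decade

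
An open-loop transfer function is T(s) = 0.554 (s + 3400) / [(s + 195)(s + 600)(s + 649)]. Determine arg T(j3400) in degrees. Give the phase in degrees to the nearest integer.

∠(j3400 + 3400) = arctan(3400/3400) = 45.00°
∠(j3400 + 195) = arctan(3400/195) = 86.72°
∠(j3400 + 600) = arctan(3400/600) = 79.99°
∠(j3400 + 649) = arctan(3400/649) = 79.19°
∠T(j3400) = 45.00° − (86.72° + 79.99° + 79.19°) = -200.90°

-201°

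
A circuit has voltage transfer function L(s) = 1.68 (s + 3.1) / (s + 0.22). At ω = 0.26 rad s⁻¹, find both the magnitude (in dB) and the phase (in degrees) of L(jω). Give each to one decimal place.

|L| = 23.7 dB, ∠L = -45.0°

|j0.26 + 3.1| = √(0.26² + 3.1²) = 3.111
|j0.26 + 0.22| = √(0.26² + 0.22²) = 0.3406
|L(j0.26)| = 1.68 × 3.111 / 0.3406 = 15.345
20 log₁₀(15.345) = 23.72 dB
∠(j0.26 + 3.1) = arctan(0.26/3.1) = 4.79°
∠(j0.26 + 0.22) = arctan(0.26/0.22) = 49.76°
∠L(j0.26) = 4.79° − 49.76° = -44.97°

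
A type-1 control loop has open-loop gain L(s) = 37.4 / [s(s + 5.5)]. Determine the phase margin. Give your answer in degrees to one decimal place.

Gain crossover: |L(jω)| = 1 at ω ≈ 5.02 rad/sec.
∠L(j5.02) = −90° − arctan(5.02/5.5) ≈ -132.40°
PM = 180° + (-132.40°) = 47.60°

47.6 deg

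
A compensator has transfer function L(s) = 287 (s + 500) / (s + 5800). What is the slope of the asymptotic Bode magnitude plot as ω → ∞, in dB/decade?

0 dB/decade

With 1 zero and 1 pole, the high-frequency asymptotic slope is 20 × (1 − 1) = 0 dB/decade.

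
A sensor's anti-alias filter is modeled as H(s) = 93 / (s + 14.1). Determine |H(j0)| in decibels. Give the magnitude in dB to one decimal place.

16.4 dB

H(0) = 93 / 14.1 = 6.5957
20 log₁₀(6.5957) = 16.39 dB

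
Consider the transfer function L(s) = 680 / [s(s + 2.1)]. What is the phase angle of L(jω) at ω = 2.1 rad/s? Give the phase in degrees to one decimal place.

∠(j2.1 + 2.1) = arctan(2.1/2.1) = 45.00°
∠(j2.1) = 90.00°
∠L(j2.1) = − (45.00° + 90.00°) = -135.00°

-135.0°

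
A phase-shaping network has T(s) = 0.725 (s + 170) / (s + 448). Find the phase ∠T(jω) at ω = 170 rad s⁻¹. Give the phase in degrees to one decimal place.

24.2 deg

∠(j170 + 170) = arctan(170/170) = 45.00°
∠(j170 + 448) = arctan(170/448) = 20.78°
∠T(j170) = 45.00° − 20.78° = 24.22°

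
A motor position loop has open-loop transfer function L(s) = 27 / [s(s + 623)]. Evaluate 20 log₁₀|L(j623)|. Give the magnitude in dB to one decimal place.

|j623 + 623| = √(623² + 623²) = 881.1
|j623| = 623
|L(j623)| = 27 / (881.1 × 623) = 4.919e-05
20 log₁₀(4.919e-05) = -86.16 dB

-86.2 dB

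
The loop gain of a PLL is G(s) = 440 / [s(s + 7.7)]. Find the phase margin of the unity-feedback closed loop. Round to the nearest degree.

21°

Gain crossover: |G(jω)| = 1 at ω ≈ 20.3 rad s⁻¹.
∠G(j20.3) = −90° − arctan(20.3/7.7) ≈ -159.21°
PM = 180° + (-159.21°) = 20.79°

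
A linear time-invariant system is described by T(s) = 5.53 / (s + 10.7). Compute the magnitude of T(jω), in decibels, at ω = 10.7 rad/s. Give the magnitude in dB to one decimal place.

|j10.7 + 10.7| = √(10.7² + 10.7²) = 15.13
|T(j10.7)| = 5.53 / 15.13 = 0.36545
20 log₁₀(0.36545) = -8.74 dB

-8.7 dB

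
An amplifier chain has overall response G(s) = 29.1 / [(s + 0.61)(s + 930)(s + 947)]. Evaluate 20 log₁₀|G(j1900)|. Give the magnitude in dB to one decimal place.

|j1900 + 0.61| = √(1900² + 0.61²) = 1900
|j1900 + 930| = √(1900² + 930²) = 2115
|j1900 + 947| = √(1900² + 947²) = 2123
|G(j1900)| = 29.1 / (1900 × 2115 × 2123) = 3.4105e-09
20 log₁₀(3.4105e-09) = -169.34 dB

-169.3 dB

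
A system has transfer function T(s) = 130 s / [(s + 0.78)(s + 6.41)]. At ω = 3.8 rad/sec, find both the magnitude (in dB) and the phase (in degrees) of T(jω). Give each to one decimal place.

|j3.8| = 3.8
|j3.8 + 0.78| = √(3.8² + 0.78²) = 3.879
|j3.8 + 6.41| = √(3.8² + 6.41²) = 7.452
|T(j3.8)| = 130 × 3.8 / (3.879 × 7.452) = 17.089
20 log₁₀(17.089) = 24.65 dB
∠(j3.8) = 90.00°
∠(j3.8 + 0.78) = arctan(3.8/0.78) = 78.40°
∠(j3.8 + 6.41) = arctan(3.8/6.41) = 30.66°
∠T(j3.8) = 90.00° − (78.40° + 30.66°) = -19.06°

|T| = 24.7 dB, ∠T = -19.1°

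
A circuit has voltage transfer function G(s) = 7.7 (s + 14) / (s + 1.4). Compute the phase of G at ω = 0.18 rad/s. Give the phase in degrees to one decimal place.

∠(j0.18 + 14) = arctan(0.18/14) = 0.74°
∠(j0.18 + 1.4) = arctan(0.18/1.4) = 7.33°
∠G(j0.18) = 0.74° − 7.33° = -6.59°

-6.6 deg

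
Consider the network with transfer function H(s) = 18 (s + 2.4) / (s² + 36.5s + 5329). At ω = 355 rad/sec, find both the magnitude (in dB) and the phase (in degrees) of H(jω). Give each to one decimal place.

|j355 + 2.4| = √(355² + 2.4²) = 355
|(j355)² + 36.5(j355) + 5329| = |-1.207e+05 + j12958| = 1.214e+05
|H(j355)| = 18 × 355 / 1.214e+05 = 0.052642
20 log₁₀(0.052642) = -25.57 dB
∠(j355 + 2.4) = arctan(355/2.4) = 89.61°
∠[(j355)² + 36.5(j355) + 5329] = ∠[-1.207e+05 + j12958] = 173.87°
∠H(j355) = 89.61° − 173.87° = -84.26°

|H| = -25.6 dB, ∠H = -84.3 deg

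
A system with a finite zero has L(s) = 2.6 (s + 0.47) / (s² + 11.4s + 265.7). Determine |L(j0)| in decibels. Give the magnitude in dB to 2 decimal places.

-46.75 dB

L(0) = 2.6 × 0.47 / 265.7 = 0.0045992
20 log₁₀(0.0045992) = -46.746 dB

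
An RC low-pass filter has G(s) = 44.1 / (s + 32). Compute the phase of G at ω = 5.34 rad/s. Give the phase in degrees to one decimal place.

-9.5 deg

∠(j5.34 + 32) = arctan(5.34/32) = 9.47°
∠G(j5.34) = −9.47° = -9.47°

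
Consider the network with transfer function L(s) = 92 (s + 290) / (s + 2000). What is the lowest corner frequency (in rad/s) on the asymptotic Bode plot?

Break frequencies occur at each pole and zero magnitude: 290 rad/s, 2000 rad/s.
The lowest is 290 rad/s.

290 rad/s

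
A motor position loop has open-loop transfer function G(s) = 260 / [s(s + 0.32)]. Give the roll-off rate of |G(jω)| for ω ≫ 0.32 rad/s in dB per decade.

-40 dB/decade

With 0 zeros and 2 poles, the high-frequency asymptotic slope is 20 × (0 − 2) = -40 dB/decade.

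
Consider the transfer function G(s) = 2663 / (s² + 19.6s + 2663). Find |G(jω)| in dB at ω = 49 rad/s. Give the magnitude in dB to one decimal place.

8.5 dB

|(j49)² + 19.6(j49) + 2663| = |262 + j960.4| = 995.5
|G(j49)| = 2663 / 995.5 = 2.675
20 log₁₀(2.675) = 8.55 dB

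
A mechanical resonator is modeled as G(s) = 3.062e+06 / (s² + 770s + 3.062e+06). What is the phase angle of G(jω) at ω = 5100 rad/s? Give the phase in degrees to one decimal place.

∠[(j5100)² + 770(j5100) + 3.062e+06] = ∠[-2.2948e+07 + j3.927e+06] = 170.29°
∠G(j5100) = −170.29° = -170.29°

-170.3°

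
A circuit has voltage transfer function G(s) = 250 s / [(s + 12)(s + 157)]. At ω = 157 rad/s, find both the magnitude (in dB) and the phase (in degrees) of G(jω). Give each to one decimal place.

|G| = 1.0 dB, ∠G = -40.6°

|j157| = 157
|j157 + 12| = √(157² + 12²) = 157.5
|j157 + 157| = √(157² + 157²) = 222
|G(j157)| = 250 × 157 / (157.5 × 222) = 1.1227
20 log₁₀(1.1227) = 1.01 dB
∠(j157) = 90.00°
∠(j157 + 12) = arctan(157/12) = 85.63°
∠(j157 + 157) = arctan(157/157) = 45.00°
∠G(j157) = 90.00° − (85.63° + 45.00°) = -40.63°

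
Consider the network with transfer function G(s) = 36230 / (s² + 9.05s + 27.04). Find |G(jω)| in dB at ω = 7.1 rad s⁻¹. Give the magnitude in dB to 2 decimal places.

|(j7.1)² + 9.05(j7.1) + 27.04| = |-23.37 + j64.255| = 68.37
|G(j7.1)| = 36230 / 68.37 = 529.89
20 log₁₀(529.89) = 54.484 dB

54.48 dB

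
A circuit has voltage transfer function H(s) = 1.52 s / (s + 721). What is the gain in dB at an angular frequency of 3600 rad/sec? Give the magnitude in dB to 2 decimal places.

3.47 dB

|j3600| = 3600
|j3600 + 721| = √(3600² + 721²) = 3671
|H(j3600)| = 1.52 × 3600 / 3671 = 1.4904
20 log₁₀(1.4904) = 3.466 dB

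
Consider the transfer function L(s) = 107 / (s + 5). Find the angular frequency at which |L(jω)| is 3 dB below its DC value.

For a single-pole low-pass, the −3 dB point is at the pole: ω = 5 rad/s.

5 rad/s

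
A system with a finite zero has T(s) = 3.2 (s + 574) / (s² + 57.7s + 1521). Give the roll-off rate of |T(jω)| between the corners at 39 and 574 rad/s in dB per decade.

-40 dB/decade

In this band the factors already past their corner are: complex pole pair at ωₙ ≈ 39; net slope = -40 dB/decade.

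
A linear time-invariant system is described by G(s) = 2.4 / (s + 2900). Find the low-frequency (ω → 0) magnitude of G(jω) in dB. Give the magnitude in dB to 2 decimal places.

-61.64 dB

G(0) = 2.4 / 2900 = 0.00082759
20 log₁₀(0.00082759) = -61.644 dB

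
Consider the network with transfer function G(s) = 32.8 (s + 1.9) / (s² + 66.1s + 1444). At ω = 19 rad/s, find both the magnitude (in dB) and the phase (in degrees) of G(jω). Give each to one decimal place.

|G| = -8.5 dB, ∠G = 35.1°

|j19 + 1.9| = √(19² + 1.9²) = 19.09
|(j19)² + 66.1(j19) + 1444| = |1083 + j1255.9| = 1658
|G(j19)| = 32.8 × 19.09 / 1658 = 0.37767
20 log₁₀(0.37767) = -8.46 dB
∠(j19 + 1.9) = arctan(19/1.9) = 84.29°
∠[(j19)² + 66.1(j19) + 1444] = ∠[1083 + j1255.9] = 49.23°
∠G(j19) = 84.29° − 49.23° = 35.06°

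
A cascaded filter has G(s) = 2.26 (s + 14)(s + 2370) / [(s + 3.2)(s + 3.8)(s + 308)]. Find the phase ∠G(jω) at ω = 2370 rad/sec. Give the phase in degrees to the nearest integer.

∠(j2370 + 14) = arctan(2370/14) = 89.66°
∠(j2370 + 2370) = arctan(2370/2370) = 45.00°
∠(j2370 + 3.2) = arctan(2370/3.2) = 89.92°
∠(j2370 + 3.8) = arctan(2370/3.8) = 89.91°
∠(j2370 + 308) = arctan(2370/308) = 82.60°
∠G(j2370) = 89.66° + 45.00° − (89.92° + 89.91° + 82.60°) = -127.76°

-128°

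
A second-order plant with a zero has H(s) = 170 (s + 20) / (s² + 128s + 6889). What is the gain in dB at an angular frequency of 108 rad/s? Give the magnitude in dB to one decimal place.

2.1 dB

|j108 + 20| = √(108² + 20²) = 109.8
|(j108)² + 128(j108) + 6889| = |-4775 + j13824| = 1.463e+04
|H(j108)| = 170 × 109.8 / 1.463e+04 = 1.2767
20 log₁₀(1.2767) = 2.12 dB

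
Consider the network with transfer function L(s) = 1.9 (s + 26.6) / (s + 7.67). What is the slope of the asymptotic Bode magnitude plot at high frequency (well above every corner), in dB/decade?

0 dB/decade

With 1 zero and 1 pole, the high-frequency asymptotic slope is 20 × (1 − 1) = 0 dB/decade.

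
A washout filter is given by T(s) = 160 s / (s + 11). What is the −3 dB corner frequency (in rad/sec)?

For a single-pole high-pass, the −3 dB point is at the pole: ω = 11 rad/sec.

11 rad/sec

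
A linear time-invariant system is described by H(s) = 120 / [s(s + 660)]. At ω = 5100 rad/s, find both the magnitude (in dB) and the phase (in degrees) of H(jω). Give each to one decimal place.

|H| = -106.8 dB, ∠H = -172.6°

|j5100 + 660| = √(5100² + 660²) = 5143
|j5100| = 5100
|H(j5100)| = 120 / (5143 × 5100) = 4.5755e-06
20 log₁₀(4.5755e-06) = -106.79 dB
∠(j5100 + 660) = arctan(5100/660) = 82.63°
∠(j5100) = 90.00°
∠H(j5100) = − (82.63° + 90.00°) = -172.63°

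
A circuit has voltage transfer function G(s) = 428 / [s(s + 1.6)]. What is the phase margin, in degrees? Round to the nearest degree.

4°

Gain crossover: |G(jω)| = 1 at ω ≈ 20.7 rad/s.
∠G(j20.7) = −90° − arctan(20.7/1.6) ≈ -175.57°
PM = 180° + (-175.57°) = 4.43°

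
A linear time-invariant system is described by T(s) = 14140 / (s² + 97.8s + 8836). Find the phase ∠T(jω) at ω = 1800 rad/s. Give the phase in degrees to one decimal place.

-176.9 deg

∠[(j1800)² + 97.8(j1800) + 8836] = ∠[-3.2312e+06 + j1.7604e+05] = 176.88°
∠T(j1800) = −176.88° = -176.88°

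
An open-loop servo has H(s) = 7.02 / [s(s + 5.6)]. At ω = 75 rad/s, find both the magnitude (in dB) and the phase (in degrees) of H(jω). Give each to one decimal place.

|H| = -58.1 dB, ∠H = -175.7°

|j75 + 5.6| = √(75² + 5.6²) = 75.21
|j75| = 75
|H(j75)| = 7.02 / (75.21 × 75) = 0.0012445
20 log₁₀(0.0012445) = -58.10 dB
∠(j75 + 5.6) = arctan(75/5.6) = 85.73°
∠(j75) = 90.00°
∠H(j75) = − (85.73° + 90.00°) = -175.73°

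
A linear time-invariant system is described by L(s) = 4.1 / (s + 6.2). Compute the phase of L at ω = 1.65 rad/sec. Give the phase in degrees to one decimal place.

∠(j1.65 + 6.2) = arctan(1.65/6.2) = 14.90°
∠L(j1.65) = −14.90° = -14.90°

-14.9 deg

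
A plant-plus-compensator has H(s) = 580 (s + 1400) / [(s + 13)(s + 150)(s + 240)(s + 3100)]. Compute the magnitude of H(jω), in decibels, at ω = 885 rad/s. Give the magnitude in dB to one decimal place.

-127.8 dB

|j885 + 1400| = √(885² + 1400²) = 1656
|j885 + 13| = √(885² + 13²) = 885.1
|j885 + 150| = √(885² + 150²) = 897.6
|j885 + 240| = √(885² + 240²) = 917
|j885 + 3100| = √(885² + 3100²) = 3224
|H(j885)| = 580 × 1656 / (885.1 × 897.6 × 917 × 3224) = 4.0902e-07
20 log₁₀(4.0902e-07) = -127.77 dB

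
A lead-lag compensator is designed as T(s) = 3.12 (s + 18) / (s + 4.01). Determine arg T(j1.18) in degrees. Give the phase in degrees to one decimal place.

∠(j1.18 + 18) = arctan(1.18/18) = 3.75°
∠(j1.18 + 4.01) = arctan(1.18/4.01) = 16.40°
∠T(j1.18) = 3.75° − 16.40° = -12.65°

-12.6°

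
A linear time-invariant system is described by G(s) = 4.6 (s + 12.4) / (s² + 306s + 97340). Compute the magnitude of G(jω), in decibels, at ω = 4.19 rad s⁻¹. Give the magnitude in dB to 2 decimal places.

|j4.19 + 12.4| = √(4.19² + 12.4²) = 13.09
|(j4.19)² + 306(j4.19) + 97340| = |97322 + j1282.1| = 9.733e+04
|G(j4.19)| = 4.6 × 13.09 / 9.733e+04 = 0.00061859
20 log₁₀(0.00061859) = -64.172 dB

-64.17 dB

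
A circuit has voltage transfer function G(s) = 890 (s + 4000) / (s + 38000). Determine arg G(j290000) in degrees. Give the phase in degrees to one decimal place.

6.7°

∠(j290000 + 4000) = arctan(290000/4000) = 89.21°
∠(j290000 + 38000) = arctan(290000/38000) = 82.53°
∠G(j290000) = 89.21° − 82.53° = 6.67°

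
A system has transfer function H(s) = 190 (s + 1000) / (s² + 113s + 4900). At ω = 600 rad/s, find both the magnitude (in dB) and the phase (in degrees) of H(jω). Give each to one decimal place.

|H| = -4.3 dB, ∠H = -138.2°

|j600 + 1000| = √(600² + 1000²) = 1166
|(j600)² + 113(j600) + 4900| = |-3.551e+05 + j67800| = 3.615e+05
|H(j600)| = 190 × 1166 / 3.615e+05 = 0.61291
20 log₁₀(0.61291) = -4.25 dB
∠(j600 + 1000) = arctan(600/1000) = 30.96°
∠[(j600)² + 113(j600) + 4900] = ∠[-3.551e+05 + j67800] = 169.19°
∠H(j600) = 30.96° − 169.19° = -138.23°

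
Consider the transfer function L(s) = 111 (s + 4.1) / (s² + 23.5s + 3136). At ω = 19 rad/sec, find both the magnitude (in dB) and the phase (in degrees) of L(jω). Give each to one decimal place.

|j19 + 4.1| = √(19² + 4.1²) = 19.44
|(j19)² + 23.5(j19) + 3136| = |2775 + j446.5| = 2811
|L(j19)| = 111 × 19.44 / 2811 = 0.76762
20 log₁₀(0.76762) = -2.30 dB
∠(j19 + 4.1) = arctan(19/4.1) = 77.82°
∠[(j19)² + 23.5(j19) + 3136] = ∠[2775 + j446.5] = 9.14°
∠L(j19) = 77.82° − 9.14° = 68.68°

|L| = -2.3 dB, ∠L = 68.7°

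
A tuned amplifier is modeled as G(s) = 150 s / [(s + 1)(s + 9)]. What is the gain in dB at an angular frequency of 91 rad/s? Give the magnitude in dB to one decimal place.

4.3 dB

|j91| = 91
|j91 + 1| = √(91² + 1²) = 91.01
|j91 + 9| = √(91² + 9²) = 91.44
|G(j91)| = 150 × 91 / (91.01 × 91.44) = 1.6402
20 log₁₀(1.6402) = 4.30 dB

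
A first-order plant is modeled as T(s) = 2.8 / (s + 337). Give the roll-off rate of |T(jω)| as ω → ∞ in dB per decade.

-20 dB/decade

With 0 zeros and 1 pole, the high-frequency asymptotic slope is 20 × (0 − 1) = -20 dB/decade.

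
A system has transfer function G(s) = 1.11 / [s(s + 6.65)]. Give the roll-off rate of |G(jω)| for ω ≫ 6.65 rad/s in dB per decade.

With 0 zeros and 2 poles, the high-frequency asymptotic slope is 20 × (0 − 2) = -40 dB/decade.

-40 dB/decade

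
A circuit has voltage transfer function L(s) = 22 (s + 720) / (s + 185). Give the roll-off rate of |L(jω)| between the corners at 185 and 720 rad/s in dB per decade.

-20 dB/decade

In this band the factors already past their corner are: pole at 185; net slope = -20 dB/decade.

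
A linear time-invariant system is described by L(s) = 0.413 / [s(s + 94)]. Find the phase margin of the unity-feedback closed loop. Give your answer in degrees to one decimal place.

90.0°

Gain crossover: |L(jω)| = 1 at ω ≈ 0.00439 rad/sec.
∠L(j0.00439) = −90° − arctan(0.00439/94) ≈ -90.00°
PM = 180° + (-90.00°) = 90.00°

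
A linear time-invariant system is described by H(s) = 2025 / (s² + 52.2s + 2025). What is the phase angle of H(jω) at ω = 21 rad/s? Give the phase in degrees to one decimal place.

-34.7 deg

∠[(j21)² + 52.2(j21) + 2025] = ∠[1584 + j1096.2] = 34.68°
∠H(j21) = −34.68° = -34.68°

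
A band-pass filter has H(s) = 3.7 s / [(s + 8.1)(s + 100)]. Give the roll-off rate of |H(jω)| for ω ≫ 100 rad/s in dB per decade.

-20 dB/decade

With 1 zero and 2 poles, the high-frequency asymptotic slope is 20 × (1 − 2) = -20 dB/decade.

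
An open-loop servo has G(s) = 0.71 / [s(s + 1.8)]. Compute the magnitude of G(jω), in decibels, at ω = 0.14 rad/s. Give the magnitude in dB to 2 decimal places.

8.97 dB

|j0.14 + 1.8| = √(0.14² + 1.8²) = 1.805
|j0.14| = 0.14
|G(j0.14)| = 0.71 / (1.805 × 0.14) = 2.809
20 log₁₀(2.809) = 8.971 dB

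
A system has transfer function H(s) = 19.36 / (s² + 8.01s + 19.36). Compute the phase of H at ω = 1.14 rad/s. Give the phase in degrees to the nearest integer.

∠[(j1.14)² + 8.01(j1.14) + 19.36] = ∠[18.06 + j9.1314] = 26.82°
∠H(j1.14) = −26.82° = -26.82°

-27°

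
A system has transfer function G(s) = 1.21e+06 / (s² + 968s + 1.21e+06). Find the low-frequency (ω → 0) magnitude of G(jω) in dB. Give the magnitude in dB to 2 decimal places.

G(0) = 1.21e+06 / 1.21e+06 = 1
20 log₁₀(1) = 0.000 dB

0.00 dB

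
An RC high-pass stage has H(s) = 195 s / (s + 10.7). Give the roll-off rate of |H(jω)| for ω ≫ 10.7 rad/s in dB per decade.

0 dB/decade

With 1 zero and 1 pole, the high-frequency asymptotic slope is 20 × (1 − 1) = 0 dB/decade.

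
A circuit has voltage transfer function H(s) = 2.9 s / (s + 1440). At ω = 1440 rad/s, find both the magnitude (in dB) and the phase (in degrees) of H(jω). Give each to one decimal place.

|j1440| = 1440
|j1440 + 1440| = √(1440² + 1440²) = 2036
|H(j1440)| = 2.9 × 1440 / 2036 = 2.0506
20 log₁₀(2.0506) = 6.24 dB
∠(j1440) = 90.00°
∠(j1440 + 1440) = arctan(1440/1440) = 45.00°
∠H(j1440) = 90.00° − 45.00° = 45.00°

|H| = 6.2 dB, ∠H = 45.0 deg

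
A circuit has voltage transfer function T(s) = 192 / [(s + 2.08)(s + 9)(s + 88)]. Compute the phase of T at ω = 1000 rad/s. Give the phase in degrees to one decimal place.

∠(j1000 + 2.08) = arctan(1000/2.08) = 89.88°
∠(j1000 + 9) = arctan(1000/9) = 89.48°
∠(j1000 + 88) = arctan(1000/88) = 84.97°
∠T(j1000) = − (89.88° + 89.48° + 84.97°) = -264.34°

-264.3 deg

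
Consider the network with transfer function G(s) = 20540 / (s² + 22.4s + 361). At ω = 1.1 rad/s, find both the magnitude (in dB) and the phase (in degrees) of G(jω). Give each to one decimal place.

|(j1.1)² + 22.4(j1.1) + 361| = |359.79 + j24.64| = 360.6
|G(j1.1)| = 20540 / 360.6 = 56.955
20 log₁₀(56.955) = 35.11 dB
∠[(j1.1)² + 22.4(j1.1) + 361] = ∠[359.79 + j24.64] = 3.92°
∠G(j1.1) = −3.92° = -3.92°

|G| = 35.1 dB, ∠G = -3.9°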